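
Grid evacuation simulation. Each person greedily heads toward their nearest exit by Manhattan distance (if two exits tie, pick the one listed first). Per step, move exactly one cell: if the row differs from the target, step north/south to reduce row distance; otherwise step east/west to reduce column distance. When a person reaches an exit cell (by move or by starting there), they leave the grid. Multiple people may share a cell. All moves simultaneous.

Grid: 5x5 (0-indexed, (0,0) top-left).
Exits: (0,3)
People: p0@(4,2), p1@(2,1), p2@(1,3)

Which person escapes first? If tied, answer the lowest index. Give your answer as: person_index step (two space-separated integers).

Step 1: p0:(4,2)->(3,2) | p1:(2,1)->(1,1) | p2:(1,3)->(0,3)->EXIT
Step 2: p0:(3,2)->(2,2) | p1:(1,1)->(0,1) | p2:escaped
Step 3: p0:(2,2)->(1,2) | p1:(0,1)->(0,2) | p2:escaped
Step 4: p0:(1,2)->(0,2) | p1:(0,2)->(0,3)->EXIT | p2:escaped
Step 5: p0:(0,2)->(0,3)->EXIT | p1:escaped | p2:escaped
Exit steps: [5, 4, 1]
First to escape: p2 at step 1

Answer: 2 1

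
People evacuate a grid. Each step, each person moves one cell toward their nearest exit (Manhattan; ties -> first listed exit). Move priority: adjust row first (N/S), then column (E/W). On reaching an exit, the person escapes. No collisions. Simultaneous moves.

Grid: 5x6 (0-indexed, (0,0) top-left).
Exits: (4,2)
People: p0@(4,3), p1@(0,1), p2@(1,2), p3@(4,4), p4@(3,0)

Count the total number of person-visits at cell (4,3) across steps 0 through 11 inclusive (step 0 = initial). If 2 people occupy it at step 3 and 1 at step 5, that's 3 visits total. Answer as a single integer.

Answer: 2

Derivation:
Step 0: p0@(4,3) p1@(0,1) p2@(1,2) p3@(4,4) p4@(3,0) -> at (4,3): 1 [p0], cum=1
Step 1: p0@ESC p1@(1,1) p2@(2,2) p3@(4,3) p4@(4,0) -> at (4,3): 1 [p3], cum=2
Step 2: p0@ESC p1@(2,1) p2@(3,2) p3@ESC p4@(4,1) -> at (4,3): 0 [-], cum=2
Step 3: p0@ESC p1@(3,1) p2@ESC p3@ESC p4@ESC -> at (4,3): 0 [-], cum=2
Step 4: p0@ESC p1@(4,1) p2@ESC p3@ESC p4@ESC -> at (4,3): 0 [-], cum=2
Step 5: p0@ESC p1@ESC p2@ESC p3@ESC p4@ESC -> at (4,3): 0 [-], cum=2
Total visits = 2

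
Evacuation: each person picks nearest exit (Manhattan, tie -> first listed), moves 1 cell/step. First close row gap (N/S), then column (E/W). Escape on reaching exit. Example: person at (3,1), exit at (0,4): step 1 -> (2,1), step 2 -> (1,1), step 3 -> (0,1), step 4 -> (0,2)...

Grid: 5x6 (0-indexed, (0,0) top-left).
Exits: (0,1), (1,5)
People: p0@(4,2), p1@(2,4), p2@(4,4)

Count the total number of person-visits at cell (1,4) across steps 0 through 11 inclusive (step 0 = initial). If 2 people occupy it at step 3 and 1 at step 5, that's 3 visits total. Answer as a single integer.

Step 0: p0@(4,2) p1@(2,4) p2@(4,4) -> at (1,4): 0 [-], cum=0
Step 1: p0@(3,2) p1@(1,4) p2@(3,4) -> at (1,4): 1 [p1], cum=1
Step 2: p0@(2,2) p1@ESC p2@(2,4) -> at (1,4): 0 [-], cum=1
Step 3: p0@(1,2) p1@ESC p2@(1,4) -> at (1,4): 1 [p2], cum=2
Step 4: p0@(0,2) p1@ESC p2@ESC -> at (1,4): 0 [-], cum=2
Step 5: p0@ESC p1@ESC p2@ESC -> at (1,4): 0 [-], cum=2
Total visits = 2

Answer: 2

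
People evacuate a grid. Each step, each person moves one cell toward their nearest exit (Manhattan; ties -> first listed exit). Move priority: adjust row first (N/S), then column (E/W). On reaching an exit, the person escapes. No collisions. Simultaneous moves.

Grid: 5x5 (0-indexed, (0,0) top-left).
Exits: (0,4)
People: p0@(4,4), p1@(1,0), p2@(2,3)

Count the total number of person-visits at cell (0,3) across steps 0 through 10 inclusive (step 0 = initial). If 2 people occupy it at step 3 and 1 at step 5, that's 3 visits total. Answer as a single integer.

Step 0: p0@(4,4) p1@(1,0) p2@(2,3) -> at (0,3): 0 [-], cum=0
Step 1: p0@(3,4) p1@(0,0) p2@(1,3) -> at (0,3): 0 [-], cum=0
Step 2: p0@(2,4) p1@(0,1) p2@(0,3) -> at (0,3): 1 [p2], cum=1
Step 3: p0@(1,4) p1@(0,2) p2@ESC -> at (0,3): 0 [-], cum=1
Step 4: p0@ESC p1@(0,3) p2@ESC -> at (0,3): 1 [p1], cum=2
Step 5: p0@ESC p1@ESC p2@ESC -> at (0,3): 0 [-], cum=2
Total visits = 2

Answer: 2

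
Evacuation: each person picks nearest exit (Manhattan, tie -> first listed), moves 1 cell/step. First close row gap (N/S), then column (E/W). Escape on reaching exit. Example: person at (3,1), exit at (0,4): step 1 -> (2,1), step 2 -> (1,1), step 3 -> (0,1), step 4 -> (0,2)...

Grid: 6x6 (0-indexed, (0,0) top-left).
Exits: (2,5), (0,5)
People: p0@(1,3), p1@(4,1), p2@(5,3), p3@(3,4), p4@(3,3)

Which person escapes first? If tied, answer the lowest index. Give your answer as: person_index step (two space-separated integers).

Answer: 3 2

Derivation:
Step 1: p0:(1,3)->(2,3) | p1:(4,1)->(3,1) | p2:(5,3)->(4,3) | p3:(3,4)->(2,4) | p4:(3,3)->(2,3)
Step 2: p0:(2,3)->(2,4) | p1:(3,1)->(2,1) | p2:(4,3)->(3,3) | p3:(2,4)->(2,5)->EXIT | p4:(2,3)->(2,4)
Step 3: p0:(2,4)->(2,5)->EXIT | p1:(2,1)->(2,2) | p2:(3,3)->(2,3) | p3:escaped | p4:(2,4)->(2,5)->EXIT
Step 4: p0:escaped | p1:(2,2)->(2,3) | p2:(2,3)->(2,4) | p3:escaped | p4:escaped
Step 5: p0:escaped | p1:(2,3)->(2,4) | p2:(2,4)->(2,5)->EXIT | p3:escaped | p4:escaped
Step 6: p0:escaped | p1:(2,4)->(2,5)->EXIT | p2:escaped | p3:escaped | p4:escaped
Exit steps: [3, 6, 5, 2, 3]
First to escape: p3 at step 2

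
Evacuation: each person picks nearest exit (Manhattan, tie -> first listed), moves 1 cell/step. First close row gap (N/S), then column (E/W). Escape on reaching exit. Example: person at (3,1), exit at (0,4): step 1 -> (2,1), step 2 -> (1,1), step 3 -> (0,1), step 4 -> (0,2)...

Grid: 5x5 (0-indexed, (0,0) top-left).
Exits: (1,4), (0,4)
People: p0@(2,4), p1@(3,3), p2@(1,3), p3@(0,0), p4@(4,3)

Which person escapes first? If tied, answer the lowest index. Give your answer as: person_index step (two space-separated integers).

Step 1: p0:(2,4)->(1,4)->EXIT | p1:(3,3)->(2,3) | p2:(1,3)->(1,4)->EXIT | p3:(0,0)->(0,1) | p4:(4,3)->(3,3)
Step 2: p0:escaped | p1:(2,3)->(1,3) | p2:escaped | p3:(0,1)->(0,2) | p4:(3,3)->(2,3)
Step 3: p0:escaped | p1:(1,3)->(1,4)->EXIT | p2:escaped | p3:(0,2)->(0,3) | p4:(2,3)->(1,3)
Step 4: p0:escaped | p1:escaped | p2:escaped | p3:(0,3)->(0,4)->EXIT | p4:(1,3)->(1,4)->EXIT
Exit steps: [1, 3, 1, 4, 4]
First to escape: p0 at step 1

Answer: 0 1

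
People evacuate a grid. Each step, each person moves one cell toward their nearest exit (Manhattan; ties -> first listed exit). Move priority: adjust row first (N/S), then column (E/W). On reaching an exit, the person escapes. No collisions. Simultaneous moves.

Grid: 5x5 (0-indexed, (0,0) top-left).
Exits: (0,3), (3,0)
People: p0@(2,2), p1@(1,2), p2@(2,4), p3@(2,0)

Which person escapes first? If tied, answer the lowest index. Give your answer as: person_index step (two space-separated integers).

Step 1: p0:(2,2)->(1,2) | p1:(1,2)->(0,2) | p2:(2,4)->(1,4) | p3:(2,0)->(3,0)->EXIT
Step 2: p0:(1,2)->(0,2) | p1:(0,2)->(0,3)->EXIT | p2:(1,4)->(0,4) | p3:escaped
Step 3: p0:(0,2)->(0,3)->EXIT | p1:escaped | p2:(0,4)->(0,3)->EXIT | p3:escaped
Exit steps: [3, 2, 3, 1]
First to escape: p3 at step 1

Answer: 3 1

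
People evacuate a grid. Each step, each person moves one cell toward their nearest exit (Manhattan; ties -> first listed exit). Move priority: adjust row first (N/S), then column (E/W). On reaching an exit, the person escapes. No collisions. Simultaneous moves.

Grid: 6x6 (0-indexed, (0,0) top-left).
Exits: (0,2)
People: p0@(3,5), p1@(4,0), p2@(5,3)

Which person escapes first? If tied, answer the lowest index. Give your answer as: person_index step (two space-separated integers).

Answer: 0 6

Derivation:
Step 1: p0:(3,5)->(2,5) | p1:(4,0)->(3,0) | p2:(5,3)->(4,3)
Step 2: p0:(2,5)->(1,5) | p1:(3,0)->(2,0) | p2:(4,3)->(3,3)
Step 3: p0:(1,5)->(0,5) | p1:(2,0)->(1,0) | p2:(3,3)->(2,3)
Step 4: p0:(0,5)->(0,4) | p1:(1,0)->(0,0) | p2:(2,3)->(1,3)
Step 5: p0:(0,4)->(0,3) | p1:(0,0)->(0,1) | p2:(1,3)->(0,3)
Step 6: p0:(0,3)->(0,2)->EXIT | p1:(0,1)->(0,2)->EXIT | p2:(0,3)->(0,2)->EXIT
Exit steps: [6, 6, 6]
First to escape: p0 at step 6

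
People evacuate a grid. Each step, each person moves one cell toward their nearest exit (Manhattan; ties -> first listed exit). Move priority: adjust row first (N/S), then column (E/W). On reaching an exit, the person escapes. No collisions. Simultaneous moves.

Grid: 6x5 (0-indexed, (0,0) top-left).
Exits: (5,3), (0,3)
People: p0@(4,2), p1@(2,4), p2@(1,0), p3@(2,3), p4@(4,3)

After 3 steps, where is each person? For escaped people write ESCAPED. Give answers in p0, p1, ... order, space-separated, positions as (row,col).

Step 1: p0:(4,2)->(5,2) | p1:(2,4)->(1,4) | p2:(1,0)->(0,0) | p3:(2,3)->(1,3) | p4:(4,3)->(5,3)->EXIT
Step 2: p0:(5,2)->(5,3)->EXIT | p1:(1,4)->(0,4) | p2:(0,0)->(0,1) | p3:(1,3)->(0,3)->EXIT | p4:escaped
Step 3: p0:escaped | p1:(0,4)->(0,3)->EXIT | p2:(0,1)->(0,2) | p3:escaped | p4:escaped

ESCAPED ESCAPED (0,2) ESCAPED ESCAPED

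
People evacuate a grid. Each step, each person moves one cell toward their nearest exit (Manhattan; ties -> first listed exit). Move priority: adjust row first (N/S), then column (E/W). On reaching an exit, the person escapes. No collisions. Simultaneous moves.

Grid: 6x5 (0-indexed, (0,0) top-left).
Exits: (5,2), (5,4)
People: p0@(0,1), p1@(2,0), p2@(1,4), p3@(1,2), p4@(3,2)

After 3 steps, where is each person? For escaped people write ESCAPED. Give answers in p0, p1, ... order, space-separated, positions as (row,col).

Step 1: p0:(0,1)->(1,1) | p1:(2,0)->(3,0) | p2:(1,4)->(2,4) | p3:(1,2)->(2,2) | p4:(3,2)->(4,2)
Step 2: p0:(1,1)->(2,1) | p1:(3,0)->(4,0) | p2:(2,4)->(3,4) | p3:(2,2)->(3,2) | p4:(4,2)->(5,2)->EXIT
Step 3: p0:(2,1)->(3,1) | p1:(4,0)->(5,0) | p2:(3,4)->(4,4) | p3:(3,2)->(4,2) | p4:escaped

(3,1) (5,0) (4,4) (4,2) ESCAPED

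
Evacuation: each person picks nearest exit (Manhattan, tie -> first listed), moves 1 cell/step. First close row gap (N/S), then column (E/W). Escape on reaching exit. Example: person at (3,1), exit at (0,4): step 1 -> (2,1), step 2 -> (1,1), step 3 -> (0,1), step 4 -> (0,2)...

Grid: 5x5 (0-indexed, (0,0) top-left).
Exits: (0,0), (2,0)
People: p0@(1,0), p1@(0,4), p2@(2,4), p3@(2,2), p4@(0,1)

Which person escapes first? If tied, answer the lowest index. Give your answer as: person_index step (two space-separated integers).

Answer: 0 1

Derivation:
Step 1: p0:(1,0)->(0,0)->EXIT | p1:(0,4)->(0,3) | p2:(2,4)->(2,3) | p3:(2,2)->(2,1) | p4:(0,1)->(0,0)->EXIT
Step 2: p0:escaped | p1:(0,3)->(0,2) | p2:(2,3)->(2,2) | p3:(2,1)->(2,0)->EXIT | p4:escaped
Step 3: p0:escaped | p1:(0,2)->(0,1) | p2:(2,2)->(2,1) | p3:escaped | p4:escaped
Step 4: p0:escaped | p1:(0,1)->(0,0)->EXIT | p2:(2,1)->(2,0)->EXIT | p3:escaped | p4:escaped
Exit steps: [1, 4, 4, 2, 1]
First to escape: p0 at step 1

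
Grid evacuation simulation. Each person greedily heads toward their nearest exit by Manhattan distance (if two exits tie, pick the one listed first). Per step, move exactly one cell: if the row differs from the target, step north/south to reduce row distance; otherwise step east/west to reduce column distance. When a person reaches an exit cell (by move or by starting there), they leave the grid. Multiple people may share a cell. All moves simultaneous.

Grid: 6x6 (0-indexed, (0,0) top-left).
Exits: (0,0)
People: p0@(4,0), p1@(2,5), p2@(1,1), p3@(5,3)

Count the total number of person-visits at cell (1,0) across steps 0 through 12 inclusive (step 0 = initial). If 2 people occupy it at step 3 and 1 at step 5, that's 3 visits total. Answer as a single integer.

Step 0: p0@(4,0) p1@(2,5) p2@(1,1) p3@(5,3) -> at (1,0): 0 [-], cum=0
Step 1: p0@(3,0) p1@(1,5) p2@(0,1) p3@(4,3) -> at (1,0): 0 [-], cum=0
Step 2: p0@(2,0) p1@(0,5) p2@ESC p3@(3,3) -> at (1,0): 0 [-], cum=0
Step 3: p0@(1,0) p1@(0,4) p2@ESC p3@(2,3) -> at (1,0): 1 [p0], cum=1
Step 4: p0@ESC p1@(0,3) p2@ESC p3@(1,3) -> at (1,0): 0 [-], cum=1
Step 5: p0@ESC p1@(0,2) p2@ESC p3@(0,3) -> at (1,0): 0 [-], cum=1
Step 6: p0@ESC p1@(0,1) p2@ESC p3@(0,2) -> at (1,0): 0 [-], cum=1
Step 7: p0@ESC p1@ESC p2@ESC p3@(0,1) -> at (1,0): 0 [-], cum=1
Step 8: p0@ESC p1@ESC p2@ESC p3@ESC -> at (1,0): 0 [-], cum=1
Total visits = 1

Answer: 1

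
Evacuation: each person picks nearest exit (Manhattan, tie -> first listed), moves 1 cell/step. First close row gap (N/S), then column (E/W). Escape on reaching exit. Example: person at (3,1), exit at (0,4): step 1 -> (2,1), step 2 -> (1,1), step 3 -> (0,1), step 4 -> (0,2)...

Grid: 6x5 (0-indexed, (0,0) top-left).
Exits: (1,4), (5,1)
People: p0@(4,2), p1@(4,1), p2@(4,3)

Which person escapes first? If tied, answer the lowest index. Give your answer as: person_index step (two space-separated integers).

Step 1: p0:(4,2)->(5,2) | p1:(4,1)->(5,1)->EXIT | p2:(4,3)->(5,3)
Step 2: p0:(5,2)->(5,1)->EXIT | p1:escaped | p2:(5,3)->(5,2)
Step 3: p0:escaped | p1:escaped | p2:(5,2)->(5,1)->EXIT
Exit steps: [2, 1, 3]
First to escape: p1 at step 1

Answer: 1 1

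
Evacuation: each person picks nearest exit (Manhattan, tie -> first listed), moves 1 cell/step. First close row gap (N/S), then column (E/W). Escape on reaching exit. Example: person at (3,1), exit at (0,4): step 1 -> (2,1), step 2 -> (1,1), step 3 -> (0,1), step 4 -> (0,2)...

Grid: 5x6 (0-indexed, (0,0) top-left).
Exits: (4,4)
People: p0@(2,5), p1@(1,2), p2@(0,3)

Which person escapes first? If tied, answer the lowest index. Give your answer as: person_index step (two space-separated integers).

Step 1: p0:(2,5)->(3,5) | p1:(1,2)->(2,2) | p2:(0,3)->(1,3)
Step 2: p0:(3,5)->(4,5) | p1:(2,2)->(3,2) | p2:(1,3)->(2,3)
Step 3: p0:(4,5)->(4,4)->EXIT | p1:(3,2)->(4,2) | p2:(2,3)->(3,3)
Step 4: p0:escaped | p1:(4,2)->(4,3) | p2:(3,3)->(4,3)
Step 5: p0:escaped | p1:(4,3)->(4,4)->EXIT | p2:(4,3)->(4,4)->EXIT
Exit steps: [3, 5, 5]
First to escape: p0 at step 3

Answer: 0 3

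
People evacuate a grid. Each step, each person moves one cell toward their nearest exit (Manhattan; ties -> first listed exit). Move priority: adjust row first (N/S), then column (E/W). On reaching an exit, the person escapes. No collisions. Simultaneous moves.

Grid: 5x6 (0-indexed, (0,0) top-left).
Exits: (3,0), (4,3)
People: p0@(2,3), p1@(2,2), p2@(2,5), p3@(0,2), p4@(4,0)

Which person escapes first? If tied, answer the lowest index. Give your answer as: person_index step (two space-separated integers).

Step 1: p0:(2,3)->(3,3) | p1:(2,2)->(3,2) | p2:(2,5)->(3,5) | p3:(0,2)->(1,2) | p4:(4,0)->(3,0)->EXIT
Step 2: p0:(3,3)->(4,3)->EXIT | p1:(3,2)->(3,1) | p2:(3,5)->(4,5) | p3:(1,2)->(2,2) | p4:escaped
Step 3: p0:escaped | p1:(3,1)->(3,0)->EXIT | p2:(4,5)->(4,4) | p3:(2,2)->(3,2) | p4:escaped
Step 4: p0:escaped | p1:escaped | p2:(4,4)->(4,3)->EXIT | p3:(3,2)->(3,1) | p4:escaped
Step 5: p0:escaped | p1:escaped | p2:escaped | p3:(3,1)->(3,0)->EXIT | p4:escaped
Exit steps: [2, 3, 4, 5, 1]
First to escape: p4 at step 1

Answer: 4 1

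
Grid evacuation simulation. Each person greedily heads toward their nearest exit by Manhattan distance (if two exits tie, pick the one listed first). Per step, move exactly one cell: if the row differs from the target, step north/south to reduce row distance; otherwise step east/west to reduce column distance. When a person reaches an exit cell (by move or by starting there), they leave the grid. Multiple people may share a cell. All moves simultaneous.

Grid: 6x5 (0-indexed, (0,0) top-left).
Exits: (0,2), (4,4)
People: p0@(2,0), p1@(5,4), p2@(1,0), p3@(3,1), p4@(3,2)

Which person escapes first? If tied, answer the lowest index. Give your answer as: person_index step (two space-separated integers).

Step 1: p0:(2,0)->(1,0) | p1:(5,4)->(4,4)->EXIT | p2:(1,0)->(0,0) | p3:(3,1)->(2,1) | p4:(3,2)->(2,2)
Step 2: p0:(1,0)->(0,0) | p1:escaped | p2:(0,0)->(0,1) | p3:(2,1)->(1,1) | p4:(2,2)->(1,2)
Step 3: p0:(0,0)->(0,1) | p1:escaped | p2:(0,1)->(0,2)->EXIT | p3:(1,1)->(0,1) | p4:(1,2)->(0,2)->EXIT
Step 4: p0:(0,1)->(0,2)->EXIT | p1:escaped | p2:escaped | p3:(0,1)->(0,2)->EXIT | p4:escaped
Exit steps: [4, 1, 3, 4, 3]
First to escape: p1 at step 1

Answer: 1 1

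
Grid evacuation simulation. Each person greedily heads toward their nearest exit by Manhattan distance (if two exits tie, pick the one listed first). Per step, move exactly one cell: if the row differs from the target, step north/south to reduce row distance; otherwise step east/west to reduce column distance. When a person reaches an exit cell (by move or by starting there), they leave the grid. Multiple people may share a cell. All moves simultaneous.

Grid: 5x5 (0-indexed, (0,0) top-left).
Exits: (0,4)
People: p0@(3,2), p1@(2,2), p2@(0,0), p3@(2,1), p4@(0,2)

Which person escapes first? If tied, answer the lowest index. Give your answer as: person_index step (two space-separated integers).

Step 1: p0:(3,2)->(2,2) | p1:(2,2)->(1,2) | p2:(0,0)->(0,1) | p3:(2,1)->(1,1) | p4:(0,2)->(0,3)
Step 2: p0:(2,2)->(1,2) | p1:(1,2)->(0,2) | p2:(0,1)->(0,2) | p3:(1,1)->(0,1) | p4:(0,3)->(0,4)->EXIT
Step 3: p0:(1,2)->(0,2) | p1:(0,2)->(0,3) | p2:(0,2)->(0,3) | p3:(0,1)->(0,2) | p4:escaped
Step 4: p0:(0,2)->(0,3) | p1:(0,3)->(0,4)->EXIT | p2:(0,3)->(0,4)->EXIT | p3:(0,2)->(0,3) | p4:escaped
Step 5: p0:(0,3)->(0,4)->EXIT | p1:escaped | p2:escaped | p3:(0,3)->(0,4)->EXIT | p4:escaped
Exit steps: [5, 4, 4, 5, 2]
First to escape: p4 at step 2

Answer: 4 2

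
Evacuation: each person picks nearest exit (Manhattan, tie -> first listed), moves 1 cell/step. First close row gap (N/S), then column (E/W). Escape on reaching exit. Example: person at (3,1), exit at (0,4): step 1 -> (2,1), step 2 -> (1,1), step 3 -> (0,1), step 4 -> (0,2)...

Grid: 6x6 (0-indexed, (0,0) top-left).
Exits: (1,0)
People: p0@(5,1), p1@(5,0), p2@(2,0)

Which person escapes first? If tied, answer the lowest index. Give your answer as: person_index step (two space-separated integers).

Step 1: p0:(5,1)->(4,1) | p1:(5,0)->(4,0) | p2:(2,0)->(1,0)->EXIT
Step 2: p0:(4,1)->(3,1) | p1:(4,0)->(3,0) | p2:escaped
Step 3: p0:(3,1)->(2,1) | p1:(3,0)->(2,0) | p2:escaped
Step 4: p0:(2,1)->(1,1) | p1:(2,0)->(1,0)->EXIT | p2:escaped
Step 5: p0:(1,1)->(1,0)->EXIT | p1:escaped | p2:escaped
Exit steps: [5, 4, 1]
First to escape: p2 at step 1

Answer: 2 1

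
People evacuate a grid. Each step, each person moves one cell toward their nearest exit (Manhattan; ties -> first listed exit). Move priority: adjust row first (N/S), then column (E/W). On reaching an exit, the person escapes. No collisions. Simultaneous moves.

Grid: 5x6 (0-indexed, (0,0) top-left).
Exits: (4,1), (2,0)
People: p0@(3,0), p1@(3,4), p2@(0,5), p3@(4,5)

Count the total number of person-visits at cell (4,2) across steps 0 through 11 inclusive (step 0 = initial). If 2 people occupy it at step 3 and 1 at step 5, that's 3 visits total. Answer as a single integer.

Answer: 2

Derivation:
Step 0: p0@(3,0) p1@(3,4) p2@(0,5) p3@(4,5) -> at (4,2): 0 [-], cum=0
Step 1: p0@ESC p1@(4,4) p2@(1,5) p3@(4,4) -> at (4,2): 0 [-], cum=0
Step 2: p0@ESC p1@(4,3) p2@(2,5) p3@(4,3) -> at (4,2): 0 [-], cum=0
Step 3: p0@ESC p1@(4,2) p2@(2,4) p3@(4,2) -> at (4,2): 2 [p1,p3], cum=2
Step 4: p0@ESC p1@ESC p2@(2,3) p3@ESC -> at (4,2): 0 [-], cum=2
Step 5: p0@ESC p1@ESC p2@(2,2) p3@ESC -> at (4,2): 0 [-], cum=2
Step 6: p0@ESC p1@ESC p2@(2,1) p3@ESC -> at (4,2): 0 [-], cum=2
Step 7: p0@ESC p1@ESC p2@ESC p3@ESC -> at (4,2): 0 [-], cum=2
Total visits = 2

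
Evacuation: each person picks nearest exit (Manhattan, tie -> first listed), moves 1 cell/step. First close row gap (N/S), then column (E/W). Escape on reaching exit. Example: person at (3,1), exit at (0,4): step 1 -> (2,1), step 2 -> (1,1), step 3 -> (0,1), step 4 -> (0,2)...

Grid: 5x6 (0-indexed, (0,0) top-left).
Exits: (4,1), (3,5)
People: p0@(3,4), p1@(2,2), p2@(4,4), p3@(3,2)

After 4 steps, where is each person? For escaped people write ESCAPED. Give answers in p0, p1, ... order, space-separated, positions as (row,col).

Step 1: p0:(3,4)->(3,5)->EXIT | p1:(2,2)->(3,2) | p2:(4,4)->(3,4) | p3:(3,2)->(4,2)
Step 2: p0:escaped | p1:(3,2)->(4,2) | p2:(3,4)->(3,5)->EXIT | p3:(4,2)->(4,1)->EXIT
Step 3: p0:escaped | p1:(4,2)->(4,1)->EXIT | p2:escaped | p3:escaped

ESCAPED ESCAPED ESCAPED ESCAPED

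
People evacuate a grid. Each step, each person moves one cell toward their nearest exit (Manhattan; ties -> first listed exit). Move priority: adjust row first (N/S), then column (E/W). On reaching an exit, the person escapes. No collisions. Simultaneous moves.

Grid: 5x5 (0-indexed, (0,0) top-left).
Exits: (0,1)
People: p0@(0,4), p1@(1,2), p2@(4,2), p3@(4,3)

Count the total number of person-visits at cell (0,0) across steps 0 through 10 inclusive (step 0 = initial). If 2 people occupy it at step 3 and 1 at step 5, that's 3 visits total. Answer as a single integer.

Answer: 0

Derivation:
Step 0: p0@(0,4) p1@(1,2) p2@(4,2) p3@(4,3) -> at (0,0): 0 [-], cum=0
Step 1: p0@(0,3) p1@(0,2) p2@(3,2) p3@(3,3) -> at (0,0): 0 [-], cum=0
Step 2: p0@(0,2) p1@ESC p2@(2,2) p3@(2,3) -> at (0,0): 0 [-], cum=0
Step 3: p0@ESC p1@ESC p2@(1,2) p3@(1,3) -> at (0,0): 0 [-], cum=0
Step 4: p0@ESC p1@ESC p2@(0,2) p3@(0,3) -> at (0,0): 0 [-], cum=0
Step 5: p0@ESC p1@ESC p2@ESC p3@(0,2) -> at (0,0): 0 [-], cum=0
Step 6: p0@ESC p1@ESC p2@ESC p3@ESC -> at (0,0): 0 [-], cum=0
Total visits = 0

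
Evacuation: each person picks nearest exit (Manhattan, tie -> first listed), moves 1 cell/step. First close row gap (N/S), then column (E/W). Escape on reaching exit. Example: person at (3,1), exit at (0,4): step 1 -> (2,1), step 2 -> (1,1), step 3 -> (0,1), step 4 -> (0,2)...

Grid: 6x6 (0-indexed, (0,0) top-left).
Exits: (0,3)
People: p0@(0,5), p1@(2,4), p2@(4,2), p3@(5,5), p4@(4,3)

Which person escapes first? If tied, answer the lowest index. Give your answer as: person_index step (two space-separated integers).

Step 1: p0:(0,5)->(0,4) | p1:(2,4)->(1,4) | p2:(4,2)->(3,2) | p3:(5,5)->(4,5) | p4:(4,3)->(3,3)
Step 2: p0:(0,4)->(0,3)->EXIT | p1:(1,4)->(0,4) | p2:(3,2)->(2,2) | p3:(4,5)->(3,5) | p4:(3,3)->(2,3)
Step 3: p0:escaped | p1:(0,4)->(0,3)->EXIT | p2:(2,2)->(1,2) | p3:(3,5)->(2,5) | p4:(2,3)->(1,3)
Step 4: p0:escaped | p1:escaped | p2:(1,2)->(0,2) | p3:(2,5)->(1,5) | p4:(1,3)->(0,3)->EXIT
Step 5: p0:escaped | p1:escaped | p2:(0,2)->(0,3)->EXIT | p3:(1,5)->(0,5) | p4:escaped
Step 6: p0:escaped | p1:escaped | p2:escaped | p3:(0,5)->(0,4) | p4:escaped
Step 7: p0:escaped | p1:escaped | p2:escaped | p3:(0,4)->(0,3)->EXIT | p4:escaped
Exit steps: [2, 3, 5, 7, 4]
First to escape: p0 at step 2

Answer: 0 2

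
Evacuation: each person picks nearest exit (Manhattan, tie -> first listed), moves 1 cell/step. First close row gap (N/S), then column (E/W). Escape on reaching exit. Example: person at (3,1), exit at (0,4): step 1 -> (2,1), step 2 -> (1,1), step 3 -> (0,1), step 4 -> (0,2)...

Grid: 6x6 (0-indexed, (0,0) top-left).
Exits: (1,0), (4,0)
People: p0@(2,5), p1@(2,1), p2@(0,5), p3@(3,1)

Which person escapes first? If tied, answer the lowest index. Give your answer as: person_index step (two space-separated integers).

Step 1: p0:(2,5)->(1,5) | p1:(2,1)->(1,1) | p2:(0,5)->(1,5) | p3:(3,1)->(4,1)
Step 2: p0:(1,5)->(1,4) | p1:(1,1)->(1,0)->EXIT | p2:(1,5)->(1,4) | p3:(4,1)->(4,0)->EXIT
Step 3: p0:(1,4)->(1,3) | p1:escaped | p2:(1,4)->(1,3) | p3:escaped
Step 4: p0:(1,3)->(1,2) | p1:escaped | p2:(1,3)->(1,2) | p3:escaped
Step 5: p0:(1,2)->(1,1) | p1:escaped | p2:(1,2)->(1,1) | p3:escaped
Step 6: p0:(1,1)->(1,0)->EXIT | p1:escaped | p2:(1,1)->(1,0)->EXIT | p3:escaped
Exit steps: [6, 2, 6, 2]
First to escape: p1 at step 2

Answer: 1 2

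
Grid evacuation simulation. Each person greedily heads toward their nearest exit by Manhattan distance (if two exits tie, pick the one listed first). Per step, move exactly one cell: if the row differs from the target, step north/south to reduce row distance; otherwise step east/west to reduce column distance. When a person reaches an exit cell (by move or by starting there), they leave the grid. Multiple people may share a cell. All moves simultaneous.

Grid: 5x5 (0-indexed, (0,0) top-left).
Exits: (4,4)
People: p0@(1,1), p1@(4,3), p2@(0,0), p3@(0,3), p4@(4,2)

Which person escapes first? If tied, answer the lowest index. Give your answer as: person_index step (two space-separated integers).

Step 1: p0:(1,1)->(2,1) | p1:(4,3)->(4,4)->EXIT | p2:(0,0)->(1,0) | p3:(0,3)->(1,3) | p4:(4,2)->(4,3)
Step 2: p0:(2,1)->(3,1) | p1:escaped | p2:(1,0)->(2,0) | p3:(1,3)->(2,3) | p4:(4,3)->(4,4)->EXIT
Step 3: p0:(3,1)->(4,1) | p1:escaped | p2:(2,0)->(3,0) | p3:(2,3)->(3,3) | p4:escaped
Step 4: p0:(4,1)->(4,2) | p1:escaped | p2:(3,0)->(4,0) | p3:(3,3)->(4,3) | p4:escaped
Step 5: p0:(4,2)->(4,3) | p1:escaped | p2:(4,0)->(4,1) | p3:(4,3)->(4,4)->EXIT | p4:escaped
Step 6: p0:(4,3)->(4,4)->EXIT | p1:escaped | p2:(4,1)->(4,2) | p3:escaped | p4:escaped
Step 7: p0:escaped | p1:escaped | p2:(4,2)->(4,3) | p3:escaped | p4:escaped
Step 8: p0:escaped | p1:escaped | p2:(4,3)->(4,4)->EXIT | p3:escaped | p4:escaped
Exit steps: [6, 1, 8, 5, 2]
First to escape: p1 at step 1

Answer: 1 1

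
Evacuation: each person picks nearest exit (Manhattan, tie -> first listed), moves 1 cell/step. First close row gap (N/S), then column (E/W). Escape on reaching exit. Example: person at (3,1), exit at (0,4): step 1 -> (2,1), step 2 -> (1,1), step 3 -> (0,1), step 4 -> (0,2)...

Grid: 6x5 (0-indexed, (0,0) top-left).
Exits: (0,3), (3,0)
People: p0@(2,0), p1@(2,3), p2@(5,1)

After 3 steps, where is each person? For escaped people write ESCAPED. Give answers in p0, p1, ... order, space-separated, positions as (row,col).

Step 1: p0:(2,0)->(3,0)->EXIT | p1:(2,3)->(1,3) | p2:(5,1)->(4,1)
Step 2: p0:escaped | p1:(1,3)->(0,3)->EXIT | p2:(4,1)->(3,1)
Step 3: p0:escaped | p1:escaped | p2:(3,1)->(3,0)->EXIT

ESCAPED ESCAPED ESCAPED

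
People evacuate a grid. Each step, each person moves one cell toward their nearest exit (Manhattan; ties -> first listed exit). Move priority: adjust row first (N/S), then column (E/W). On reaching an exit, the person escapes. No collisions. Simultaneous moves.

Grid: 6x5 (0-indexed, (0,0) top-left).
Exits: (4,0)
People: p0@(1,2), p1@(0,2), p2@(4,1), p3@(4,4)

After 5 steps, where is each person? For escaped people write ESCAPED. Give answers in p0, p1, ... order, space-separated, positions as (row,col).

Step 1: p0:(1,2)->(2,2) | p1:(0,2)->(1,2) | p2:(4,1)->(4,0)->EXIT | p3:(4,4)->(4,3)
Step 2: p0:(2,2)->(3,2) | p1:(1,2)->(2,2) | p2:escaped | p3:(4,3)->(4,2)
Step 3: p0:(3,2)->(4,2) | p1:(2,2)->(3,2) | p2:escaped | p3:(4,2)->(4,1)
Step 4: p0:(4,2)->(4,1) | p1:(3,2)->(4,2) | p2:escaped | p3:(4,1)->(4,0)->EXIT
Step 5: p0:(4,1)->(4,0)->EXIT | p1:(4,2)->(4,1) | p2:escaped | p3:escaped

ESCAPED (4,1) ESCAPED ESCAPED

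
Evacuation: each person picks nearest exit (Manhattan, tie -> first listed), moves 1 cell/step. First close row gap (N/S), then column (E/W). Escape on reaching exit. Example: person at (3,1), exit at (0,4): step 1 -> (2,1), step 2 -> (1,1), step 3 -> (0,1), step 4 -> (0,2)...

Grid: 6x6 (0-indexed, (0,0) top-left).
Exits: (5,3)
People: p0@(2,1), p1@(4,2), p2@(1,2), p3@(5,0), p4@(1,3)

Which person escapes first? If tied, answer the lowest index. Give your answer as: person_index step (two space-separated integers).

Step 1: p0:(2,1)->(3,1) | p1:(4,2)->(5,2) | p2:(1,2)->(2,2) | p3:(5,0)->(5,1) | p4:(1,3)->(2,3)
Step 2: p0:(3,1)->(4,1) | p1:(5,2)->(5,3)->EXIT | p2:(2,2)->(3,2) | p3:(5,1)->(5,2) | p4:(2,3)->(3,3)
Step 3: p0:(4,1)->(5,1) | p1:escaped | p2:(3,2)->(4,2) | p3:(5,2)->(5,3)->EXIT | p4:(3,3)->(4,3)
Step 4: p0:(5,1)->(5,2) | p1:escaped | p2:(4,2)->(5,2) | p3:escaped | p4:(4,3)->(5,3)->EXIT
Step 5: p0:(5,2)->(5,3)->EXIT | p1:escaped | p2:(5,2)->(5,3)->EXIT | p3:escaped | p4:escaped
Exit steps: [5, 2, 5, 3, 4]
First to escape: p1 at step 2

Answer: 1 2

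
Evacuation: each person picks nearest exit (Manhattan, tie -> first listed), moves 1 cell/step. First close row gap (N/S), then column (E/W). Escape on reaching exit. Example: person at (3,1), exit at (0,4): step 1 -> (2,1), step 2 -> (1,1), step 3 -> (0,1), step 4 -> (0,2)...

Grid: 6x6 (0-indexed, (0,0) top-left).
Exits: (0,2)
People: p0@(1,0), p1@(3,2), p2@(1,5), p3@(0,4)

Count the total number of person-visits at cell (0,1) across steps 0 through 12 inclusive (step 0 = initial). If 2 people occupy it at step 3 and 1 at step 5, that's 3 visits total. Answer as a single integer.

Step 0: p0@(1,0) p1@(3,2) p2@(1,5) p3@(0,4) -> at (0,1): 0 [-], cum=0
Step 1: p0@(0,0) p1@(2,2) p2@(0,5) p3@(0,3) -> at (0,1): 0 [-], cum=0
Step 2: p0@(0,1) p1@(1,2) p2@(0,4) p3@ESC -> at (0,1): 1 [p0], cum=1
Step 3: p0@ESC p1@ESC p2@(0,3) p3@ESC -> at (0,1): 0 [-], cum=1
Step 4: p0@ESC p1@ESC p2@ESC p3@ESC -> at (0,1): 0 [-], cum=1
Total visits = 1

Answer: 1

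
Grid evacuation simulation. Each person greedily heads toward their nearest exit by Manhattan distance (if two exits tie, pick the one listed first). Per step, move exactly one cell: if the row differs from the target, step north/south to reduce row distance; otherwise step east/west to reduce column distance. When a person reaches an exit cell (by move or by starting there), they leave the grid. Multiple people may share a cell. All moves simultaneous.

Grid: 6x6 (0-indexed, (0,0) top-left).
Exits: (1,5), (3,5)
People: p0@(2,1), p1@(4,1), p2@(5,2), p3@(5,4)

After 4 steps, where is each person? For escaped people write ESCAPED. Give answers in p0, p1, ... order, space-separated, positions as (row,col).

Step 1: p0:(2,1)->(1,1) | p1:(4,1)->(3,1) | p2:(5,2)->(4,2) | p3:(5,4)->(4,4)
Step 2: p0:(1,1)->(1,2) | p1:(3,1)->(3,2) | p2:(4,2)->(3,2) | p3:(4,4)->(3,4)
Step 3: p0:(1,2)->(1,3) | p1:(3,2)->(3,3) | p2:(3,2)->(3,3) | p3:(3,4)->(3,5)->EXIT
Step 4: p0:(1,3)->(1,4) | p1:(3,3)->(3,4) | p2:(3,3)->(3,4) | p3:escaped

(1,4) (3,4) (3,4) ESCAPED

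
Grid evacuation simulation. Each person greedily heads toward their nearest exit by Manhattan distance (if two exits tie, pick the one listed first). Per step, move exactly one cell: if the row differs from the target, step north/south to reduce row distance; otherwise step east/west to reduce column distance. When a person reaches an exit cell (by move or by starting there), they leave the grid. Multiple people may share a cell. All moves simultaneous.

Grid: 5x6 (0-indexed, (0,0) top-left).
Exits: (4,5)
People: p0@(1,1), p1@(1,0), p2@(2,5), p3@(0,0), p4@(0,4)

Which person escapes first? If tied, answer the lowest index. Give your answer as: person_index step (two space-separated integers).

Answer: 2 2

Derivation:
Step 1: p0:(1,1)->(2,1) | p1:(1,0)->(2,0) | p2:(2,5)->(3,5) | p3:(0,0)->(1,0) | p4:(0,4)->(1,4)
Step 2: p0:(2,1)->(3,1) | p1:(2,0)->(3,0) | p2:(3,5)->(4,5)->EXIT | p3:(1,0)->(2,0) | p4:(1,4)->(2,4)
Step 3: p0:(3,1)->(4,1) | p1:(3,0)->(4,0) | p2:escaped | p3:(2,0)->(3,0) | p4:(2,4)->(3,4)
Step 4: p0:(4,1)->(4,2) | p1:(4,0)->(4,1) | p2:escaped | p3:(3,0)->(4,0) | p4:(3,4)->(4,4)
Step 5: p0:(4,2)->(4,3) | p1:(4,1)->(4,2) | p2:escaped | p3:(4,0)->(4,1) | p4:(4,4)->(4,5)->EXIT
Step 6: p0:(4,3)->(4,4) | p1:(4,2)->(4,3) | p2:escaped | p3:(4,1)->(4,2) | p4:escaped
Step 7: p0:(4,4)->(4,5)->EXIT | p1:(4,3)->(4,4) | p2:escaped | p3:(4,2)->(4,3) | p4:escaped
Step 8: p0:escaped | p1:(4,4)->(4,5)->EXIT | p2:escaped | p3:(4,3)->(4,4) | p4:escaped
Step 9: p0:escaped | p1:escaped | p2:escaped | p3:(4,4)->(4,5)->EXIT | p4:escaped
Exit steps: [7, 8, 2, 9, 5]
First to escape: p2 at step 2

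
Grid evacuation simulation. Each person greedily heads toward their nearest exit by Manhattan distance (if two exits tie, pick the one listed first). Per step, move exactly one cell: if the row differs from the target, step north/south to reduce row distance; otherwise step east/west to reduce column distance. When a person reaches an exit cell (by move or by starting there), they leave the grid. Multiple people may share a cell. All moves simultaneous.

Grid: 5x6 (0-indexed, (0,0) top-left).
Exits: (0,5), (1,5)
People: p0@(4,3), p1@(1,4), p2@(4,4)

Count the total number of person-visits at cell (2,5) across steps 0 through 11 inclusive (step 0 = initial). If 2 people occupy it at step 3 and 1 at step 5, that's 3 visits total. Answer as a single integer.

Step 0: p0@(4,3) p1@(1,4) p2@(4,4) -> at (2,5): 0 [-], cum=0
Step 1: p0@(3,3) p1@ESC p2@(3,4) -> at (2,5): 0 [-], cum=0
Step 2: p0@(2,3) p1@ESC p2@(2,4) -> at (2,5): 0 [-], cum=0
Step 3: p0@(1,3) p1@ESC p2@(1,4) -> at (2,5): 0 [-], cum=0
Step 4: p0@(1,4) p1@ESC p2@ESC -> at (2,5): 0 [-], cum=0
Step 5: p0@ESC p1@ESC p2@ESC -> at (2,5): 0 [-], cum=0
Total visits = 0

Answer: 0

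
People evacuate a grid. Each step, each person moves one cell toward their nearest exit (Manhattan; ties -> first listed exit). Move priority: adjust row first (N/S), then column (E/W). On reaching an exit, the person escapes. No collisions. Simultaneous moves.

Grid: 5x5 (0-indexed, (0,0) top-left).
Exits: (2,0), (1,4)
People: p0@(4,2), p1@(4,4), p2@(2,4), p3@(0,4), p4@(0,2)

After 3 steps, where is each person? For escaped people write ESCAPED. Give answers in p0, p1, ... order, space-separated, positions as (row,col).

Step 1: p0:(4,2)->(3,2) | p1:(4,4)->(3,4) | p2:(2,4)->(1,4)->EXIT | p3:(0,4)->(1,4)->EXIT | p4:(0,2)->(1,2)
Step 2: p0:(3,2)->(2,2) | p1:(3,4)->(2,4) | p2:escaped | p3:escaped | p4:(1,2)->(1,3)
Step 3: p0:(2,2)->(2,1) | p1:(2,4)->(1,4)->EXIT | p2:escaped | p3:escaped | p4:(1,3)->(1,4)->EXIT

(2,1) ESCAPED ESCAPED ESCAPED ESCAPED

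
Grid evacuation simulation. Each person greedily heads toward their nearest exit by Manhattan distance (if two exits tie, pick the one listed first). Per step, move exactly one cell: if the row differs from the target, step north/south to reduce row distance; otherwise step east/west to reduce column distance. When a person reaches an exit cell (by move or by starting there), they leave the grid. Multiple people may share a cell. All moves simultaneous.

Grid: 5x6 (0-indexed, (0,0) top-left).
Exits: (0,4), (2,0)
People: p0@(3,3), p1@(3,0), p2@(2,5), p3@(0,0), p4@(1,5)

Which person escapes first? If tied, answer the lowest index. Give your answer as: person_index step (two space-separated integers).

Step 1: p0:(3,3)->(2,3) | p1:(3,0)->(2,0)->EXIT | p2:(2,5)->(1,5) | p3:(0,0)->(1,0) | p4:(1,5)->(0,5)
Step 2: p0:(2,3)->(1,3) | p1:escaped | p2:(1,5)->(0,5) | p3:(1,0)->(2,0)->EXIT | p4:(0,5)->(0,4)->EXIT
Step 3: p0:(1,3)->(0,3) | p1:escaped | p2:(0,5)->(0,4)->EXIT | p3:escaped | p4:escaped
Step 4: p0:(0,3)->(0,4)->EXIT | p1:escaped | p2:escaped | p3:escaped | p4:escaped
Exit steps: [4, 1, 3, 2, 2]
First to escape: p1 at step 1

Answer: 1 1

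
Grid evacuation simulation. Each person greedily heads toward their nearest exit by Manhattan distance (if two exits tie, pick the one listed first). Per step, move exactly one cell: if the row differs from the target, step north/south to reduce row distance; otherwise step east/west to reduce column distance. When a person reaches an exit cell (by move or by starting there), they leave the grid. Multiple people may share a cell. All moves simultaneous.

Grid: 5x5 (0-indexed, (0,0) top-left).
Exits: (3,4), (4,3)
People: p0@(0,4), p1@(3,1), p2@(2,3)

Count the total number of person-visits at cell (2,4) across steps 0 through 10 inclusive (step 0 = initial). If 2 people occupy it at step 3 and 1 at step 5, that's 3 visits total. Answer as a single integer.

Answer: 1

Derivation:
Step 0: p0@(0,4) p1@(3,1) p2@(2,3) -> at (2,4): 0 [-], cum=0
Step 1: p0@(1,4) p1@(3,2) p2@(3,3) -> at (2,4): 0 [-], cum=0
Step 2: p0@(2,4) p1@(3,3) p2@ESC -> at (2,4): 1 [p0], cum=1
Step 3: p0@ESC p1@ESC p2@ESC -> at (2,4): 0 [-], cum=1
Total visits = 1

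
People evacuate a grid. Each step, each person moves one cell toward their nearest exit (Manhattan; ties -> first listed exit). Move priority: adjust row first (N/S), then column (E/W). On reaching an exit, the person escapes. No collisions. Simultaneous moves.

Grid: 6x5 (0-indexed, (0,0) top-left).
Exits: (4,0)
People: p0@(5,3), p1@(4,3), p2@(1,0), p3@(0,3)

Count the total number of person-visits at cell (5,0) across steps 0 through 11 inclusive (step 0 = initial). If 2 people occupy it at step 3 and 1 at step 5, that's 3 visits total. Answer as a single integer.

Answer: 0

Derivation:
Step 0: p0@(5,3) p1@(4,3) p2@(1,0) p3@(0,3) -> at (5,0): 0 [-], cum=0
Step 1: p0@(4,3) p1@(4,2) p2@(2,0) p3@(1,3) -> at (5,0): 0 [-], cum=0
Step 2: p0@(4,2) p1@(4,1) p2@(3,0) p3@(2,3) -> at (5,0): 0 [-], cum=0
Step 3: p0@(4,1) p1@ESC p2@ESC p3@(3,3) -> at (5,0): 0 [-], cum=0
Step 4: p0@ESC p1@ESC p2@ESC p3@(4,3) -> at (5,0): 0 [-], cum=0
Step 5: p0@ESC p1@ESC p2@ESC p3@(4,2) -> at (5,0): 0 [-], cum=0
Step 6: p0@ESC p1@ESC p2@ESC p3@(4,1) -> at (5,0): 0 [-], cum=0
Step 7: p0@ESC p1@ESC p2@ESC p3@ESC -> at (5,0): 0 [-], cum=0
Total visits = 0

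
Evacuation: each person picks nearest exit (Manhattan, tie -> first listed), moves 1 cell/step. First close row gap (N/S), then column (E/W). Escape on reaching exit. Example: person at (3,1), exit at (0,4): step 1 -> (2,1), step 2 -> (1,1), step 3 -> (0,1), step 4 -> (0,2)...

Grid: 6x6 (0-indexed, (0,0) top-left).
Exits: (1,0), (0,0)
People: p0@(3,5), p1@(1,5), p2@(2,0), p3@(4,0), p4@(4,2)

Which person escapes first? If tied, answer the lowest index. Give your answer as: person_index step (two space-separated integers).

Answer: 2 1

Derivation:
Step 1: p0:(3,5)->(2,5) | p1:(1,5)->(1,4) | p2:(2,0)->(1,0)->EXIT | p3:(4,0)->(3,0) | p4:(4,2)->(3,2)
Step 2: p0:(2,5)->(1,5) | p1:(1,4)->(1,3) | p2:escaped | p3:(3,0)->(2,0) | p4:(3,2)->(2,2)
Step 3: p0:(1,5)->(1,4) | p1:(1,3)->(1,2) | p2:escaped | p3:(2,0)->(1,0)->EXIT | p4:(2,2)->(1,2)
Step 4: p0:(1,4)->(1,3) | p1:(1,2)->(1,1) | p2:escaped | p3:escaped | p4:(1,2)->(1,1)
Step 5: p0:(1,3)->(1,2) | p1:(1,1)->(1,0)->EXIT | p2:escaped | p3:escaped | p4:(1,1)->(1,0)->EXIT
Step 6: p0:(1,2)->(1,1) | p1:escaped | p2:escaped | p3:escaped | p4:escaped
Step 7: p0:(1,1)->(1,0)->EXIT | p1:escaped | p2:escaped | p3:escaped | p4:escaped
Exit steps: [7, 5, 1, 3, 5]
First to escape: p2 at step 1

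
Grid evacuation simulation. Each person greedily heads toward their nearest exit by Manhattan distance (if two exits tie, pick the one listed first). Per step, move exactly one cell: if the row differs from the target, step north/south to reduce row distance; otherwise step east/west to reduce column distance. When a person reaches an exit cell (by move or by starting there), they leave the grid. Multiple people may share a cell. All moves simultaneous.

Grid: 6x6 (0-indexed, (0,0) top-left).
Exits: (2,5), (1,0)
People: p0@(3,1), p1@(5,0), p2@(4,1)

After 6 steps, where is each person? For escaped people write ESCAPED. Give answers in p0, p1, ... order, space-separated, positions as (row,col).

Step 1: p0:(3,1)->(2,1) | p1:(5,0)->(4,0) | p2:(4,1)->(3,1)
Step 2: p0:(2,1)->(1,1) | p1:(4,0)->(3,0) | p2:(3,1)->(2,1)
Step 3: p0:(1,1)->(1,0)->EXIT | p1:(3,0)->(2,0) | p2:(2,1)->(1,1)
Step 4: p0:escaped | p1:(2,0)->(1,0)->EXIT | p2:(1,1)->(1,0)->EXIT

ESCAPED ESCAPED ESCAPED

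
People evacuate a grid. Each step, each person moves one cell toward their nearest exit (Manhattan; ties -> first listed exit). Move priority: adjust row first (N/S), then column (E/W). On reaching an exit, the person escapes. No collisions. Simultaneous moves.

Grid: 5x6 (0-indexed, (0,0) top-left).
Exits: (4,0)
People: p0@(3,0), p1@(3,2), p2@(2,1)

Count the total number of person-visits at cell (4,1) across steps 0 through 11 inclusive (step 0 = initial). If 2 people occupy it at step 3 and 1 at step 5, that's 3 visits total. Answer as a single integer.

Step 0: p0@(3,0) p1@(3,2) p2@(2,1) -> at (4,1): 0 [-], cum=0
Step 1: p0@ESC p1@(4,2) p2@(3,1) -> at (4,1): 0 [-], cum=0
Step 2: p0@ESC p1@(4,1) p2@(4,1) -> at (4,1): 2 [p1,p2], cum=2
Step 3: p0@ESC p1@ESC p2@ESC -> at (4,1): 0 [-], cum=2
Total visits = 2

Answer: 2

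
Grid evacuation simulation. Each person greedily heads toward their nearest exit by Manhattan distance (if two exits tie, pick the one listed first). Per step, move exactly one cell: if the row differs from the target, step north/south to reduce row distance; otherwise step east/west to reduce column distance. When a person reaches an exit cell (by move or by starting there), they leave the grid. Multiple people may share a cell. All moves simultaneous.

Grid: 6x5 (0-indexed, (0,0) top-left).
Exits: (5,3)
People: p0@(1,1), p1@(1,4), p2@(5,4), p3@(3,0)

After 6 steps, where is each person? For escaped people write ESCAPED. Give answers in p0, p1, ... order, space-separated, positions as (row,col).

Step 1: p0:(1,1)->(2,1) | p1:(1,4)->(2,4) | p2:(5,4)->(5,3)->EXIT | p3:(3,0)->(4,0)
Step 2: p0:(2,1)->(3,1) | p1:(2,4)->(3,4) | p2:escaped | p3:(4,0)->(5,0)
Step 3: p0:(3,1)->(4,1) | p1:(3,4)->(4,4) | p2:escaped | p3:(5,0)->(5,1)
Step 4: p0:(4,1)->(5,1) | p1:(4,4)->(5,4) | p2:escaped | p3:(5,1)->(5,2)
Step 5: p0:(5,1)->(5,2) | p1:(5,4)->(5,3)->EXIT | p2:escaped | p3:(5,2)->(5,3)->EXIT
Step 6: p0:(5,2)->(5,3)->EXIT | p1:escaped | p2:escaped | p3:escaped

ESCAPED ESCAPED ESCAPED ESCAPED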